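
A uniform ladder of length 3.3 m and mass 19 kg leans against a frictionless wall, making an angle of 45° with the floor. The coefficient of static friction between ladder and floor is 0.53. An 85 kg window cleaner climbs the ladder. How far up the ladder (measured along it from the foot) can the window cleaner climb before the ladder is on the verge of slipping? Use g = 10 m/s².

d ≈ 1.77 m

About the foot of the ladder:
Ladder weight 19×10 = 190 N acts at 1.65 m along the ladder; its horizontal arm is 1.65·cos45° = 1.167 m → τ = 221.7 N·m clockwise.
Window cleaner weight 85×10 = 850 N at distance d → arm d·cos45° → τ = 850·d·0.7071 clockwise.
Wall normal N at the top has arm L sinθ = 2.333 m counterclockwise, so Στ = 0 gives N·2.333 = 221.7 + 601·d.
ΣFy = 0 ⇒ N_floor = 1040 N, so the maximum friction is μ_s·N_floor = 0.53×1040 = 551.2 N. ΣFx = 0 ⇒ N_wall = f, so at the slipping point N = 551.2 N.
Substituting: 551.2×2.333 = 221.7 + 601·d ⇒ d = (1286 − 221.7) / 601 = 1.77 m.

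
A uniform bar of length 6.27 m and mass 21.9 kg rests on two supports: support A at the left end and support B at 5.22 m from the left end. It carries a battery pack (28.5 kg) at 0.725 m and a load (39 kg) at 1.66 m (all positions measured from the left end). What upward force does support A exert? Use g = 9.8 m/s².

R_A ≈ 587 N

Choose support B as the axis so its reaction then has zero moment arm.
Beam weight: 21.9 × 9.8 = 214.6 N down at 3.135 m → arm 2.085 m, τ = 214.6 × 2.085 = 447.4 N·m counterclockwise.
Battery pack: 28.5 × 9.8 = 279.3 N down at 0.725 m → arm 4.495 m, τ = 279.3 × 4.495 = 1255 N·m counterclockwise.
Load: 39 × 9.8 = 382.2 N down at 1.66 m → arm 3.56 m, τ = 382.2 × 3.56 = 1361 N·m counterclockwise.
Net load moment about support B = 3063 N·m counterclockwise.
Reaction R at support A is upward at 0 m, arm 5.22 m → moment R × 5.22 clockwise.
Setting net torque to zero: R × 5.22 = 3063 → R = 587 N.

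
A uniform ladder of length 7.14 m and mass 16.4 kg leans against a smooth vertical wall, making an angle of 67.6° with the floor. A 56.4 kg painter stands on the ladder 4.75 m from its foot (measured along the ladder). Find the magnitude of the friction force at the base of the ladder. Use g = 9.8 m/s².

f ≈ 185 N

Choose the foot of the ladder as the axis so the floor normal and friction both act there and drop out.
Ladder weight 16.4×9.8 = 160.7 N acts at 3.57 m along the ladder; its horizontal arm is 3.57·cos67.6° = 1.36 m → τ = 218.6 N·m clockwise.
Painter: 56.4×9.8 = 552.7 N at 4.75 m → arm 1.81 m → τ = 1000 N·m clockwise.
Wall normal N acts horizontally at the top; its moment arm is the height L sinθ = 7.14·sin67.6° = 6.601 m, counterclockwise.
Balancing moments: N × 6.601 = 1219, giving N = 185 N.
ΣFx = 0: friction at the foot balances the wall's push, so f = N_wall = 185 N.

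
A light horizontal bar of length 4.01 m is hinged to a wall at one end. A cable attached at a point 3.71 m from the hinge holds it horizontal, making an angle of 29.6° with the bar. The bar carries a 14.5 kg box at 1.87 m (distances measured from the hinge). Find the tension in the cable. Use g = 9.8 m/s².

Take moments about the hinge.
Box: 14.5 × 9.8 = 142.1 N down at 1.87 m → arm 1.87 m, τ = 142.1 × 1.87 = 265.7 N·m clockwise.
Total clockwise load moment = 265.7 N·m.
The cable tension T acts at 3.71 m; only its component perpendicular to the bar, T sinθ, produces torque. sin 29.6° = 0.4939.
Setting net torque to zero: T × 3.71 × 0.4939 = 265.7 → T = 265.7 / 1.832 = 145 N.

T ≈ 145 N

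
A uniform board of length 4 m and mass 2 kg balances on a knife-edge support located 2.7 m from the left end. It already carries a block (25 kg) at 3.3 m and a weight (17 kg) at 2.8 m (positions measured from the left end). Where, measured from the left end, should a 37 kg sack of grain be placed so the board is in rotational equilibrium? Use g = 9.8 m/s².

Taking torques about the knife-edge support (at 2.7 m from the left end):
Beam weight: 2 × 9.8 = 19.6 N down at 2 m → arm 0.7 m, τ = 19.6 × 0.7 = 13.72 N·m counterclockwise.
Block: 25 × 9.8 = 245 N down at 3.3 m → arm 0.6 m, τ = 245 × 0.6 = 147 N·m clockwise.
Weight: 17 × 9.8 = 166.6 N down at 2.8 m → arm 0.1 m, τ = 166.6 × 0.1 = 16.66 N·m clockwise.
Net moment of existing loads = 149.9 N·m clockwise.
The sack of grain weighs 37 × 9.8 = 362.6 N and must supply an equal counterclockwise moment, so its lever arm about the knife-edge support is 149.9 / 362.6 = 0.413 m.
That puts it at 2.7 − 0.413 = 2.29 m from the left end.

x ≈ 2.29 m from the left end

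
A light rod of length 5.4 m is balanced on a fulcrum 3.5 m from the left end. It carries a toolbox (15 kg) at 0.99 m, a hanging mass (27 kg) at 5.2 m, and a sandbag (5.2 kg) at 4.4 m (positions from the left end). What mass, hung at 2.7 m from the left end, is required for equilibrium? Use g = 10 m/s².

About the fulcrum (at 3.5 m from the left end):
Toolbox: 15 × 10 = 150 N down at 0.99 m → arm 2.51 m, τ = 150 × 2.51 = 376.5 N·m counterclockwise.
Hanging mass: 27 × 10 = 270 N down at 5.2 m → arm 1.7 m, τ = 270 × 1.7 = 459 N·m clockwise.
Sandbag: 5.2 × 10 = 52 N down at 4.4 m → arm 0.9 m, τ = 52 × 0.9 = 46.8 N·m clockwise.
Net moment of known loads = 129.3 N·m clockwise.
An unknown mass m at 2.7 m has arm 0.8 m; its moment is m·g·0.8 counterclockwise.
Στ = 0 ⇒ m × 10 × 0.8 = 129.3 ⇒ m = 129.3 / (10 × 0.8) = 16.2 kg.

m ≈ 16.2 kg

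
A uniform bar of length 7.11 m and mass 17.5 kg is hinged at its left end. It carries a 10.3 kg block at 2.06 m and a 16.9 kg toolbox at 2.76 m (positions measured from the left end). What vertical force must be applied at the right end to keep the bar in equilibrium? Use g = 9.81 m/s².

Take moments about the left end.
Beam weight: 17.5 × 9.81 = 171.7 N down at 3.555 m → arm 3.555 m, τ = 171.7 × 3.555 = 610.4 N·m clockwise.
Block: 10.3 × 9.81 = 101 N down at 2.06 m → arm 2.06 m, τ = 101 × 2.06 = 208.1 N·m clockwise.
Toolbox: 16.9 × 9.81 = 165.8 N down at 2.76 m → arm 2.76 m, τ = 165.8 × 2.76 = 457.6 N·m clockwise.
Net moment of the loads = 1276 N·m clockwise.
The upward force F acts at the right end, arm 7.11 m, giving F × 7.11 counterclockwise.
For rotational equilibrium, F × 7.11 = 1276, so F = 1276 / 7.11 = 179 N.

F ≈ 179 N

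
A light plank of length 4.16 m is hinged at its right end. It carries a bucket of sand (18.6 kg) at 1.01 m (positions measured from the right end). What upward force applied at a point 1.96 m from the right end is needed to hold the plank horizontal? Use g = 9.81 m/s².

Take moments about the right end.
Bucket of sand: 18.6 × 9.81 = 182.5 N down at 1.01 m → arm 1.01 m, τ = 182.5 × 1.01 = 184.3 N·m counterclockwise.
Net moment of the loads = 184.3 N·m counterclockwise.
The upward force F acts at a point 1.96 m from the right end, arm 1.96 m, giving F × 1.96 clockwise.
For rotational equilibrium, F × 1.96 = 184.3, so F = 184.3 / 1.96 = 94 N.

F ≈ 94 N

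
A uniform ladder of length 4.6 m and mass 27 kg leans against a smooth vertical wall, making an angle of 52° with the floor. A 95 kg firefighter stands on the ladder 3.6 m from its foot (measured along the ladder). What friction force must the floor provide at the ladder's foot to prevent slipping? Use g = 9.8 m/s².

f ≈ 673 N

Taking torques about the foot of the ladder:
Ladder weight 27×9.8 = 264.6 N acts at 2.3 m along the ladder; its horizontal arm is 2.3·cos52° = 1.416 m → τ = 374.7 N·m clockwise.
Firefighter: 95×9.8 = 931 N at 3.6 m → arm 2.216 m → τ = 2063 N·m clockwise.
Wall normal N acts horizontally at the top; its moment arm is the height L sinθ = 4.6·sin52° = 3.625 m, counterclockwise.
Balancing moments: N × 3.625 = 2438, giving N = 673 N.
ΣFx = 0: friction at the foot balances the wall's push, so f = N_wall = 673 N.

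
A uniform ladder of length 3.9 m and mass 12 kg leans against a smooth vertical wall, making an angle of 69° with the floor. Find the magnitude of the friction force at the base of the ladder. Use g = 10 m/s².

About the foot of the ladder:
Ladder weight 12×10 = 120 N acts at 1.95 m along the ladder; its horizontal arm is 1.95·cos69° = 0.6988 m → τ = 83.86 N·m clockwise.
Wall normal N acts horizontally at the top; its moment arm is the height L sinθ = 3.9·sin69° = 3.641 m, counterclockwise.
Setting net torque to zero: N × 3.641 = 83.86 → N = 23 N.
ΣFx = 0: friction at the foot balances the wall's push, so f = N_wall = 23 N.

f ≈ 23 N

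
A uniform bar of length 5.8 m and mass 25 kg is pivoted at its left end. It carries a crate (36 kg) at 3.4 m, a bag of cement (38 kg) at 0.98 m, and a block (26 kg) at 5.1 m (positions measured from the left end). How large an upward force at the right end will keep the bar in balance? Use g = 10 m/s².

F ≈ 629 N

Choose the left end as the axis so the unknown pivot reaction has zero arm there.
Beam weight: 25 × 10 = 250 N down at 2.9 m → arm 2.9 m, τ = 250 × 2.9 = 725 N·m clockwise.
Crate: 36 × 10 = 360 N down at 3.4 m → arm 3.4 m, τ = 360 × 3.4 = 1224 N·m clockwise.
Bag of cement: 38 × 10 = 380 N down at 0.98 m → arm 0.98 m, τ = 380 × 0.98 = 372.4 N·m clockwise.
Block: 26 × 10 = 260 N down at 5.1 m → arm 5.1 m, τ = 260 × 5.1 = 1326 N·m clockwise.
Net moment of the loads = 3647 N·m clockwise.
The upward force F acts at the right end, arm 5.8 m, giving F × 5.8 counterclockwise.
Balancing moments: F × 5.8 = 3647, giving F = 3647 / 5.8 = 629 N.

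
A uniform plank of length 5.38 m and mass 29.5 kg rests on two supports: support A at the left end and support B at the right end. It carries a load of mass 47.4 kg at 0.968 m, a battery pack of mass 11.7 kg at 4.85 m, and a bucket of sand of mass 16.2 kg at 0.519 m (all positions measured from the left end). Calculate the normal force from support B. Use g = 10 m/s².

R_B ≈ 354 N

Taking torques about support A:
Beam weight: 29.5 × 10 = 295 N down at 2.69 m → arm 2.69 m, τ = 295 × 2.69 = 793.5 N·m clockwise.
Load: 47.4 × 10 = 474 N down at 0.968 m → arm 0.968 m, τ = 474 × 0.968 = 458.8 N·m clockwise.
Battery pack: 11.7 × 10 = 117 N down at 4.85 m → arm 4.85 m, τ = 117 × 4.85 = 567.4 N·m clockwise.
Bucket of sand: 16.2 × 10 = 162 N down at 0.519 m → arm 0.519 m, τ = 162 × 0.519 = 84.08 N·m clockwise.
Net load moment about support A = 1904 N·m clockwise.
Reaction R at support B is upward at 5.38 m, arm 5.38 m → moment R × 5.38 counterclockwise.
For rotational equilibrium, R × 5.38 = 1904, so R = 354 N.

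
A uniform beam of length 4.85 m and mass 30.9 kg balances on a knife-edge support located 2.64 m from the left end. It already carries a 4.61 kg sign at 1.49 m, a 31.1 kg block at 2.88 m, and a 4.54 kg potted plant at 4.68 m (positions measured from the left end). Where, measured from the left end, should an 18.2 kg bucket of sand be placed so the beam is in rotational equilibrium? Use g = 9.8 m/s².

x ≈ 2.38 m from the left end

Taking torques about the knife-edge support (at 2.64 m from the left end):
Beam weight: 30.9 × 9.8 = 302.8 N down at 2.425 m → arm 0.215 m, τ = 302.8 × 0.215 = 65.1 N·m counterclockwise.
Sign: 4.61 × 9.8 = 45.18 N down at 1.49 m → arm 1.15 m, τ = 45.18 × 1.15 = 51.96 N·m counterclockwise.
Block: 31.1 × 9.8 = 304.8 N down at 2.88 m → arm 0.24 m, τ = 304.8 × 0.24 = 73.15 N·m clockwise.
Potted plant: 4.54 × 9.8 = 44.49 N down at 4.68 m → arm 2.04 m, τ = 44.49 × 2.04 = 90.76 N·m clockwise.
Net moment of existing loads = 46.85 N·m clockwise.
The bucket of sand weighs 18.2 × 9.8 = 178.4 N and must supply an equal counterclockwise moment, so its lever arm about the knife-edge support is 46.85 / 178.4 = 0.263 m.
That puts it at 2.64 − 0.263 = 2.38 m from the left end.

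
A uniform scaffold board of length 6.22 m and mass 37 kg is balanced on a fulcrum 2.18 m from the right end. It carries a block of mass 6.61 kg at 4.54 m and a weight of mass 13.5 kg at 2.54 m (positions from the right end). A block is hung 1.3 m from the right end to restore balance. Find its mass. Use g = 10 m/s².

m ≈ 62.4 kg

Sum moments about the fulcrum (at 2.18 m from the right end) (the support reaction has zero arm there).
Beam weight: 37 × 10 = 370 N down at 3.11 m → arm 0.93 m, τ = 370 × 0.93 = 344.1 N·m counterclockwise.
Block: 6.61 × 10 = 66.1 N down at 4.54 m → arm 2.36 m, τ = 66.1 × 2.36 = 156 N·m counterclockwise.
Weight: 13.5 × 10 = 135 N down at 2.54 m → arm 0.36 m, τ = 135 × 0.36 = 48.6 N·m counterclockwise.
Net moment of known loads = 548.7 N·m counterclockwise.
An unknown mass m at 1.3 m has arm 0.88 m; its moment is m·g·0.88 clockwise.
Στ = 0 ⇒ m × 10 × 0.88 = 548.7 ⇒ m = 548.7 / (10 × 0.88) = 62.4 kg.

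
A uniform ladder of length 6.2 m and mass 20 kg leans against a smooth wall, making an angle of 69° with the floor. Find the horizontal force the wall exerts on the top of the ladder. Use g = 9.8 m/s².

N_wall ≈ 37.6 N

Taking torques about the foot of the ladder:
Ladder weight 20×9.8 = 196 N acts at 3.1 m along the ladder; its horizontal arm is 3.1·cos69° = 1.111 m → τ = 217.8 N·m clockwise.
Wall normal N acts horizontally at the top; its moment arm is the height L sinθ = 6.2·sin69° = 5.788 m, counterclockwise.
Balancing moments: N × 5.788 = 217.8, giving N = 37.6 N.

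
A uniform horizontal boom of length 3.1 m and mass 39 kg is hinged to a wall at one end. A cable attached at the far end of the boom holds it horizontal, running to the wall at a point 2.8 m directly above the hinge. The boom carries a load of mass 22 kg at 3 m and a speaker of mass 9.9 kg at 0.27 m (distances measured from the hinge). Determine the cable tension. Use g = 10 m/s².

T ≈ 621 N

Sum moments about the hinge (the unknown hinge reaction has zero arm there).
Beam weight: 39 × 10 = 390 N down at 1.55 m → arm 1.55 m, τ = 390 × 1.55 = 604.5 N·m clockwise.
Load: 22 × 10 = 220 N down at 3 m → arm 3 m, τ = 220 × 3 = 660 N·m clockwise.
Speaker: 9.9 × 10 = 99 N down at 0.27 m → arm 0.27 m, τ = 99 × 0.27 = 26.73 N·m clockwise.
Total clockwise load moment = 1291 N·m.
The cable tension T acts at 3.1 m; only its component perpendicular to the boom, T sinθ, produces torque. sinθ = h/√(h²+d²) = 2.8/√(2.8²+3.1²) = 0.6703.
Balancing moments: T × 3.1 × 0.6703 = 1291, giving T = 1291 / 2.078 = 621 N.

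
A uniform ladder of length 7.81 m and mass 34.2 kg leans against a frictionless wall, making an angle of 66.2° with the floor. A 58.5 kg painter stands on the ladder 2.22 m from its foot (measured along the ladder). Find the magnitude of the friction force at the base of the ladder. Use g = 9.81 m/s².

Take moments about the foot of the ladder.
Ladder weight 34.2×9.81 = 335.5 N acts at 3.905 m along the ladder; its horizontal arm is 3.905·cos66.2° = 1.576 m → τ = 528.7 N·m clockwise.
Painter: 58.5×9.81 = 573.9 N at 2.22 m → arm 0.8959 m → τ = 514.2 N·m clockwise.
Wall normal N acts horizontally at the top; its moment arm is the height L sinθ = 7.81·sin66.2° = 7.146 m, counterclockwise.
For rotational equilibrium, N × 7.146 = 1043, so N = 146 N.
ΣFx = 0: friction at the foot balances the wall's push, so f = N_wall = 146 N.

f ≈ 146 N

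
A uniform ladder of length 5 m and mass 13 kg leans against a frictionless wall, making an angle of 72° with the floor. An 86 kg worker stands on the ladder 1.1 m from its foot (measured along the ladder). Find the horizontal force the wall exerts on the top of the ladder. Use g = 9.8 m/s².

Sum moments about the foot of the ladder (the floor normal and friction both act there and drop out).
Ladder weight 13×9.8 = 127.4 N acts at 2.5 m along the ladder; its horizontal arm is 2.5·cos72° = 0.7725 m → τ = 98.42 N·m clockwise.
Worker: 86×9.8 = 842.8 N at 1.1 m → arm 0.3399 m → τ = 286.5 N·m clockwise.
Wall normal N acts horizontally at the top; its moment arm is the height L sinθ = 5·sin72° = 4.755 m, counterclockwise.
Balancing moments: N × 4.755 = 384.9, giving N = 80.9 N.

N_wall ≈ 80.9 N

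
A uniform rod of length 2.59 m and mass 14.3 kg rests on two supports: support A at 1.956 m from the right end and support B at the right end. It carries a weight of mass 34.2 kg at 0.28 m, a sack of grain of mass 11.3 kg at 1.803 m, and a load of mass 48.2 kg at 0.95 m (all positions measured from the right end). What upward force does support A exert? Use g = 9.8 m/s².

R_A ≈ 472 N

Choose support B as the axis so its reaction then has zero moment arm.
Beam weight: 14.3 × 9.8 = 140.1 N down at 1.295 m → arm 1.295 m, τ = 140.1 × 1.295 = 181.4 N·m counterclockwise.
Weight: 34.2 × 9.8 = 335.2 N down at 0.28 m → arm 0.28 m, τ = 335.2 × 0.28 = 93.86 N·m counterclockwise.
Sack of grain: 11.3 × 9.8 = 110.7 N down at 1.803 m → arm 1.803 m, τ = 110.7 × 1.803 = 199.6 N·m counterclockwise.
Load: 48.2 × 9.8 = 472.4 N down at 0.95 m → arm 0.95 m, τ = 472.4 × 0.95 = 448.8 N·m counterclockwise.
Net load moment about support B = 923.7 N·m counterclockwise.
Reaction R at support A is upward at 1.956 m, arm 1.956 m → moment R × 1.956 clockwise.
Setting net torque to zero: R × 1.956 = 923.7 → R = 472 N.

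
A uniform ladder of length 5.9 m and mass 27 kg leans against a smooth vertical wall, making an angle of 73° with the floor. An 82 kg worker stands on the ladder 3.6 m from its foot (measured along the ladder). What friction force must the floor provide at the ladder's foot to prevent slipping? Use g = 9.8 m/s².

f ≈ 190 N

Choose the foot of the ladder as the axis so the floor normal and friction both act there and drop out.
Ladder weight 27×9.8 = 264.6 N acts at 2.95 m along the ladder; its horizontal arm is 2.95·cos73° = 0.8625 m → τ = 228.2 N·m clockwise.
Worker: 82×9.8 = 803.6 N at 3.6 m → arm 1.053 m → τ = 846.2 N·m clockwise.
Wall normal N acts horizontally at the top; its moment arm is the height L sinθ = 5.9·sin73° = 5.642 m, counterclockwise.
For rotational equilibrium, N × 5.642 = 1074, so N = 190 N.
ΣFx = 0: friction at the foot balances the wall's push, so f = N_wall = 190 N.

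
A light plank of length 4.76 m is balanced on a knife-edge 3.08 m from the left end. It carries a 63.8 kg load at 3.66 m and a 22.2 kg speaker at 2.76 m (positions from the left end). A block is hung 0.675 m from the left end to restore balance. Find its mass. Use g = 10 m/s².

Choose the knife-edge (at 3.08 m from the left end) as the axis so the support reaction has zero arm there.
Load: 63.8 × 10 = 638 N down at 3.66 m → arm 0.58 m, τ = 638 × 0.58 = 370 N·m clockwise.
Speaker: 22.2 × 10 = 222 N down at 2.76 m → arm 0.32 m, τ = 222 × 0.32 = 71.04 N·m counterclockwise.
Net moment of known loads = 299 N·m clockwise.
An unknown mass m at 0.675 m has arm 2.405 m; its moment is m·g·2.405 counterclockwise.
Στ = 0 ⇒ m × 10 × 2.405 = 299 ⇒ m = 299 / (10 × 2.405) = 12.4 kg.

m ≈ 12.4 kg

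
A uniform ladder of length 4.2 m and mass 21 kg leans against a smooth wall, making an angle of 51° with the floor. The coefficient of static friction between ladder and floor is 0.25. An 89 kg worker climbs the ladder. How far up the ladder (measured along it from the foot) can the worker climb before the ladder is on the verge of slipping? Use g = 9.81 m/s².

Taking torques about the foot of the ladder:
Ladder weight 21×9.81 = 206 N acts at 2.1 m along the ladder; its horizontal arm is 2.1·cos51° = 1.322 m → τ = 272.3 N·m clockwise.
Worker weight 89×9.81 = 873.1 N at distance d → arm d·cos51° → τ = 873.1·d·0.6293 clockwise.
Wall normal N at the top has arm L sinθ = 3.264 m counterclockwise, so Στ = 0 gives N·3.264 = 272.3 + 549.4·d.
ΣFy = 0 ⇒ N_floor = 1079 N, so the maximum friction is μ_s·N_floor = 0.25×1079 = 269.8 N. ΣFx = 0 ⇒ N_wall = f, so at the slipping point N = 269.8 N.
Substituting: 269.8×3.264 = 272.3 + 549.4·d ⇒ d = (880.6 − 272.3) / 549.4 = 1.11 m.

d ≈ 1.11 m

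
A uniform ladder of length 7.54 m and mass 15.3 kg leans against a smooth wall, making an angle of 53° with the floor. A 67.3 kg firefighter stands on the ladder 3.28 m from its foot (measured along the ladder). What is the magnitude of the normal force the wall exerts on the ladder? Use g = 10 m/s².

Take moments about the foot of the ladder.
Ladder weight 15.3×10 = 153 N acts at 3.77 m along the ladder; its horizontal arm is 3.77·cos53° = 2.269 m → τ = 347.2 N·m clockwise.
Firefighter: 67.3×10 = 673 N at 3.28 m → arm 1.974 m → τ = 1329 N·m clockwise.
Wall normal N acts horizontally at the top; its moment arm is the height L sinθ = 7.54·sin53° = 6.022 m, counterclockwise.
Στ = 0 ⇒ N × 6.022 = 1676 ⇒ N = 278 N.

N_wall ≈ 278 N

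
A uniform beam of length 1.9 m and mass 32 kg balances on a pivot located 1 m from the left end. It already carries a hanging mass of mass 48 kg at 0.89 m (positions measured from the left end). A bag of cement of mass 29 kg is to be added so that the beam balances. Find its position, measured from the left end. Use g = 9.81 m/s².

About the pivot (at 1 m from the left end):
Beam weight: 32 × 9.81 = 313.9 N down at 0.95 m → arm 0.05 m, τ = 313.9 × 0.05 = 15.7 N·m counterclockwise.
Hanging mass: 48 × 9.81 = 470.9 N down at 0.89 m → arm 0.11 m, τ = 470.9 × 0.11 = 51.8 N·m counterclockwise.
Net moment of existing loads = 67.5 N·m counterclockwise.
The bag of cement weighs 29 × 9.81 = 284.5 N and must supply an equal clockwise moment, so its lever arm about the pivot is 67.5 / 284.5 = 0.237 m.
That puts it at 1 + 0.237 = 1.24 m from the left end.

x ≈ 1.24 m from the left end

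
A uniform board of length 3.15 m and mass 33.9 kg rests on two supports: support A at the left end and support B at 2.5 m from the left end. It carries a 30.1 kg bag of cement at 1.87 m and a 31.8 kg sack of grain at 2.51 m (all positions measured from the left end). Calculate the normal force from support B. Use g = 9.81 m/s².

Sum moments about support A (its reaction then has zero moment arm).
Beam weight: 33.9 × 9.81 = 332.6 N down at 1.575 m → arm 1.575 m, τ = 332.6 × 1.575 = 523.8 N·m clockwise.
Bag of cement: 30.1 × 9.81 = 295.3 N down at 1.87 m → arm 1.87 m, τ = 295.3 × 1.87 = 552.2 N·m clockwise.
Sack of grain: 31.8 × 9.81 = 312 N down at 2.51 m → arm 2.51 m, τ = 312 × 2.51 = 783.1 N·m clockwise.
Net load moment about support A = 1859 N·m clockwise.
Reaction R at support B is upward at 2.5 m, arm 2.5 m → moment R × 2.5 counterclockwise.
For rotational equilibrium, R × 2.5 = 1859, so R = 744 N.

R_B ≈ 744 N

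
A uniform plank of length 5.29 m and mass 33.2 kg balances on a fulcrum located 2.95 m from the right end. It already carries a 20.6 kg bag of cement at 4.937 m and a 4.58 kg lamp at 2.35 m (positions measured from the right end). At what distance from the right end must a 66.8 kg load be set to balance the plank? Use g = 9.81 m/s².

x ≈ 2.53 m from the right end

Taking torques about the fulcrum (at 2.95 m from the right end):
Beam weight: 33.2 × 9.81 = 325.7 N down at 2.645 m → arm 0.305 m, τ = 325.7 × 0.305 = 99.34 N·m clockwise.
Bag of cement: 20.6 × 9.81 = 202.1 N down at 4.937 m → arm 1.987 m, τ = 202.1 × 1.987 = 401.6 N·m counterclockwise.
Lamp: 4.58 × 9.81 = 44.93 N down at 2.35 m → arm 0.6 m, τ = 44.93 × 0.6 = 26.96 N·m clockwise.
Net moment of existing loads = 275.3 N·m counterclockwise.
The load weighs 66.8 × 9.81 = 655.3 N and must supply an equal clockwise moment, so its lever arm about the fulcrum is 275.3 / 655.3 = 0.42 m.
That puts it at 2.95 − 0.42 = 2.53 m from the right end.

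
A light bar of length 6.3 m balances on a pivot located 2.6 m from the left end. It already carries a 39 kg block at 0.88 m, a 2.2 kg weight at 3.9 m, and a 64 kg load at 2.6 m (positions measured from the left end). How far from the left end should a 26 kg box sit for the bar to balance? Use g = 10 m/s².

x ≈ 5.07 m from the left end

Take moments about the pivot (at 2.6 m from the left end).
Block: 39 × 10 = 390 N down at 0.88 m → arm 1.72 m, τ = 390 × 1.72 = 670.8 N·m counterclockwise.
Weight: 2.2 × 10 = 22 N down at 3.9 m → arm 1.3 m, τ = 22 × 1.3 = 28.6 N·m clockwise.
Load: acts at the pivot, moment arm 0 → no torque.
Net moment of existing loads = 642.2 N·m counterclockwise.
The box weighs 26 × 10 = 260 N and must supply an equal clockwise moment, so its lever arm about the pivot is 642.2 / 260 = 2.47 m.
That puts it at 2.6 + 2.47 = 5.07 m from the left end.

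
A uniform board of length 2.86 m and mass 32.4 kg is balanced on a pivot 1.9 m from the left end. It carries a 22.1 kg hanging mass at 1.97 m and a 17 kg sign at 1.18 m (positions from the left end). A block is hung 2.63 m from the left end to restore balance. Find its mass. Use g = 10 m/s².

Take moments about the pivot (at 1.9 m from the left end).
Beam weight: 32.4 × 10 = 324 N down at 1.43 m → arm 0.47 m, τ = 324 × 0.47 = 152.3 N·m counterclockwise.
Hanging mass: 22.1 × 10 = 221 N down at 1.97 m → arm 0.07 m, τ = 221 × 0.07 = 15.47 N·m clockwise.
Sign: 17 × 10 = 170 N down at 1.18 m → arm 0.72 m, τ = 170 × 0.72 = 122.4 N·m counterclockwise.
Net moment of known loads = 259.2 N·m counterclockwise.
An unknown mass m at 2.63 m has arm 0.73 m; its moment is m·g·0.73 clockwise.
Setting net torque to zero: m × 10 × 0.73 = 259.2 → m = 259.2 / (10 × 0.73) = 35.5 kg.

m ≈ 35.5 kg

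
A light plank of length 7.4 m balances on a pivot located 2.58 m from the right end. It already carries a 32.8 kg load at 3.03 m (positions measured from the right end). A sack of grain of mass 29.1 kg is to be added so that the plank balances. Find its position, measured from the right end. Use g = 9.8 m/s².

Taking torques about the pivot (at 2.58 m from the right end):
Load: 32.8 × 9.8 = 321.4 N down at 3.03 m → arm 0.45 m, τ = 321.4 × 0.45 = 144.6 N·m counterclockwise.
Net moment of existing loads = 144.6 N·m counterclockwise.
The sack of grain weighs 29.1 × 9.8 = 285.2 N and must supply an equal clockwise moment, so its lever arm about the pivot is 144.6 / 285.2 = 0.507 m.
That puts it at 2.58 − 0.507 = 2.07 m from the right end.

x ≈ 2.07 m from the right end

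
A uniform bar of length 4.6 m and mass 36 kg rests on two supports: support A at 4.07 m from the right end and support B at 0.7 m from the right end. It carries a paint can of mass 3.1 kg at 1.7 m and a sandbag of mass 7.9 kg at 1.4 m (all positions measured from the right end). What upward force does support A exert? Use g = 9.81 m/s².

R_A ≈ 193 N

Choose support B as the axis so its reaction then has zero moment arm.
Beam weight: 36 × 9.81 = 353.2 N down at 2.3 m → arm 1.6 m, τ = 353.2 × 1.6 = 565.1 N·m counterclockwise.
Paint can: 3.1 × 9.81 = 30.41 N down at 1.7 m → arm 1 m, τ = 30.41 × 1 = 30.41 N·m counterclockwise.
Sandbag: 7.9 × 9.81 = 77.5 N down at 1.4 m → arm 0.7 m, τ = 77.5 × 0.7 = 54.25 N·m counterclockwise.
Net load moment about support B = 649.8 N·m counterclockwise.
Reaction R at support A is upward at 4.07 m, arm 3.37 m → moment R × 3.37 clockwise.
Στ = 0 ⇒ R × 3.37 = 649.8 ⇒ R = 193 N.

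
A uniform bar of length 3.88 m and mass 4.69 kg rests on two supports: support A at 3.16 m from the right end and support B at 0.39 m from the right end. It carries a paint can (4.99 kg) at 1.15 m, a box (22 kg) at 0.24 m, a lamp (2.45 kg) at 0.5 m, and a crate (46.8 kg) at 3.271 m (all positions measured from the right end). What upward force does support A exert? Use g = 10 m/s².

Take moments about support B.
Beam weight: 4.69 × 10 = 46.9 N down at 1.94 m → arm 1.55 m, τ = 46.9 × 1.55 = 72.69 N·m counterclockwise.
Paint can: 4.99 × 10 = 49.9 N down at 1.15 m → arm 0.76 m, τ = 49.9 × 0.76 = 37.92 N·m counterclockwise.
Box: 22 × 10 = 220 N down at 0.24 m → arm 0.15 m, τ = 220 × 0.15 = 33 N·m clockwise.
Lamp: 2.45 × 10 = 24.5 N down at 0.5 m → arm 0.11 m, τ = 24.5 × 0.11 = 2.695 N·m counterclockwise.
Crate: 46.8 × 10 = 468 N down at 3.271 m → arm 2.881 m, τ = 468 × 2.881 = 1348 N·m counterclockwise.
Net load moment about support B = 1428 N·m counterclockwise.
Reaction R at support A is upward at 3.16 m, arm 2.77 m → moment R × 2.77 clockwise.
Setting net torque to zero: R × 2.77 = 1428 → R = 516 N.

R_A ≈ 516 N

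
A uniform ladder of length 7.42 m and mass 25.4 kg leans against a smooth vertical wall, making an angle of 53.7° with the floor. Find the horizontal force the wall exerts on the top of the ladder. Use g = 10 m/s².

About the foot of the ladder:
Ladder weight 25.4×10 = 254 N acts at 3.71 m along the ladder; its horizontal arm is 3.71·cos53.7° = 2.196 m → τ = 557.8 N·m clockwise.
Wall normal N acts horizontally at the top; its moment arm is the height L sinθ = 7.42·sin53.7° = 5.98 m, counterclockwise.
For rotational equilibrium, N × 5.98 = 557.8, so N = 93.3 N.

N_wall ≈ 93.3 N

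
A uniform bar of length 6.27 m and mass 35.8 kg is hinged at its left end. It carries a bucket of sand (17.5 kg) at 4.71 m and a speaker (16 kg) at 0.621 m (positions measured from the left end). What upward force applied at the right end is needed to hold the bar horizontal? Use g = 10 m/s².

Take moments about the left end.
Beam weight: 35.8 × 10 = 358 N down at 3.135 m → arm 3.135 m, τ = 358 × 3.135 = 1122 N·m clockwise.
Bucket of sand: 17.5 × 10 = 175 N down at 4.71 m → arm 4.71 m, τ = 175 × 4.71 = 824.2 N·m clockwise.
Speaker: 16 × 10 = 160 N down at 0.621 m → arm 0.621 m, τ = 160 × 0.621 = 99.36 N·m clockwise.
Net moment of the loads = 2046 N·m clockwise.
The upward force F acts at the right end, arm 6.27 m, giving F × 6.27 counterclockwise.
Balancing moments: F × 6.27 = 2046, giving F = 2046 / 6.27 = 326 N.

F ≈ 326 N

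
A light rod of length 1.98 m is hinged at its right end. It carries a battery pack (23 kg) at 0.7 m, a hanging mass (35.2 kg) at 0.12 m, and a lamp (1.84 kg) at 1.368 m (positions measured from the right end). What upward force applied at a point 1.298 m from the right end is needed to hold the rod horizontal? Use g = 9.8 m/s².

F ≈ 172 N

Take moments about the right end.
Battery pack: 23 × 9.8 = 225.4 N down at 0.7 m → arm 0.7 m, τ = 225.4 × 0.7 = 157.8 N·m counterclockwise.
Hanging mass: 35.2 × 9.8 = 345 N down at 0.12 m → arm 0.12 m, τ = 345 × 0.12 = 41.4 N·m counterclockwise.
Lamp: 1.84 × 9.8 = 18.03 N down at 1.368 m → arm 1.368 m, τ = 18.03 × 1.368 = 24.67 N·m counterclockwise.
Net moment of the loads = 223.9 N·m counterclockwise.
The upward force F acts at a point 1.298 m from the right end, arm 1.298 m, giving F × 1.298 clockwise.
Στ = 0 ⇒ F × 1.298 = 223.9 ⇒ F = 223.9 / 1.298 = 172 N.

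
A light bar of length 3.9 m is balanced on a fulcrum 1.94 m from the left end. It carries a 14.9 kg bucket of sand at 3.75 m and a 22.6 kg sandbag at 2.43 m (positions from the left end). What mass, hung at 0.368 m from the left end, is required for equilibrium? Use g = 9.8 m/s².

Take moments about the fulcrum (at 1.94 m from the left end).
Bucket of sand: 14.9 × 9.8 = 146 N down at 3.75 m → arm 1.81 m, τ = 146 × 1.81 = 264.3 N·m clockwise.
Sandbag: 22.6 × 9.8 = 221.5 N down at 2.43 m → arm 0.49 m, τ = 221.5 × 0.49 = 108.5 N·m clockwise.
Net moment of known loads = 372.8 N·m clockwise.
An unknown mass m at 0.368 m has arm 1.572 m; its moment is m·g·1.572 counterclockwise.
Στ = 0 ⇒ m × 9.8 × 1.572 = 372.8 ⇒ m = 372.8 / (9.8 × 1.572) = 24.2 kg.

m ≈ 24.2 kg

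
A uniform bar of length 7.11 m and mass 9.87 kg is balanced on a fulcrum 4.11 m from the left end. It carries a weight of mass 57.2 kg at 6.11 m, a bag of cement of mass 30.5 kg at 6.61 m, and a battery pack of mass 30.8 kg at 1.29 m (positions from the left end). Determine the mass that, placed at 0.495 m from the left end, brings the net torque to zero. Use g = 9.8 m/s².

m ≈ 27.2 kg

Taking torques about the fulcrum (at 4.11 m from the left end):
Beam weight: 9.87 × 9.8 = 96.73 N down at 3.555 m → arm 0.555 m, τ = 96.73 × 0.555 = 53.69 N·m counterclockwise.
Weight: 57.2 × 9.8 = 560.6 N down at 6.11 m → arm 2 m, τ = 560.6 × 2 = 1121 N·m clockwise.
Bag of cement: 30.5 × 9.8 = 298.9 N down at 6.61 m → arm 2.5 m, τ = 298.9 × 2.5 = 747.2 N·m clockwise.
Battery pack: 30.8 × 9.8 = 301.8 N down at 1.29 m → arm 2.82 m, τ = 301.8 × 2.82 = 851.1 N·m counterclockwise.
Net moment of known loads = 963.4 N·m clockwise.
An unknown mass m at 0.495 m has arm 3.615 m; its moment is m·g·3.615 counterclockwise.
Στ = 0 ⇒ m × 9.8 × 3.615 = 963.4 ⇒ m = 963.4 / (9.8 × 3.615) = 27.2 kg.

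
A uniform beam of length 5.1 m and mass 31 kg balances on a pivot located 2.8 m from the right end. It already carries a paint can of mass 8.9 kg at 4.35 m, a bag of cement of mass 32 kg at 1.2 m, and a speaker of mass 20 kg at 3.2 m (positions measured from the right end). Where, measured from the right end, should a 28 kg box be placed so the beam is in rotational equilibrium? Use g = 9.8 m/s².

Choose the pivot (at 2.8 m from the right end) as the axis so the support reaction has zero arm there.
Beam weight: 31 × 9.8 = 303.8 N down at 2.55 m → arm 0.25 m, τ = 303.8 × 0.25 = 75.95 N·m clockwise.
Paint can: 8.9 × 9.8 = 87.22 N down at 4.35 m → arm 1.55 m, τ = 87.22 × 1.55 = 135.2 N·m counterclockwise.
Bag of cement: 32 × 9.8 = 313.6 N down at 1.2 m → arm 1.6 m, τ = 313.6 × 1.6 = 501.8 N·m clockwise.
Speaker: 20 × 9.8 = 196 N down at 3.2 m → arm 0.4 m, τ = 196 × 0.4 = 78.4 N·m counterclockwise.
Net moment of existing loads = 364.1 N·m clockwise.
The box weighs 28 × 9.8 = 274.4 N and must supply an equal counterclockwise moment, so its lever arm about the pivot is 364.1 / 274.4 = 1.33 m.
That puts it at 2.8 + 1.33 = 4.13 m from the right end.

x ≈ 4.13 m from the right end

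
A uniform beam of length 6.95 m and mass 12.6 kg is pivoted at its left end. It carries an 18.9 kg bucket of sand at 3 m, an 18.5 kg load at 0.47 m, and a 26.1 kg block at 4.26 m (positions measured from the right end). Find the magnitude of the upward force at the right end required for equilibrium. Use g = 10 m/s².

F ≈ 444 N

Choose the left end as the axis so the unknown pivot reaction has zero arm there.
Beam weight: 12.6 × 10 = 126 N down at 3.475 m → arm 3.475 m, τ = 126 × 3.475 = 437.9 N·m clockwise.
Bucket of sand: 18.9 × 10 = 189 N down at 3 m → arm 3.95 m, τ = 189 × 3.95 = 746.6 N·m clockwise.
Load: 18.5 × 10 = 185 N down at 0.47 m → arm 6.48 m, τ = 185 × 6.48 = 1199 N·m clockwise.
Block: 26.1 × 10 = 261 N down at 4.26 m → arm 2.69 m, τ = 261 × 2.69 = 702.1 N·m clockwise.
Net moment of the loads = 3086 N·m clockwise.
The upward force F acts at the right end, arm 6.95 m, giving F × 6.95 counterclockwise.
Στ = 0 ⇒ F × 6.95 = 3086 ⇒ F = 3086 / 6.95 = 444 N.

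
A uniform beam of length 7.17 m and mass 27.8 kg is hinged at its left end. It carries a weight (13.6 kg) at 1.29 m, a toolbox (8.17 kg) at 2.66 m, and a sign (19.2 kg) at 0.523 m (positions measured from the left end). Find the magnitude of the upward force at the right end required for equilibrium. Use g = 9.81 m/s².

F ≈ 204 N

Sum moments about the left end (the unknown pivot reaction has zero arm there).
Beam weight: 27.8 × 9.81 = 272.7 N down at 3.585 m → arm 3.585 m, τ = 272.7 × 3.585 = 977.6 N·m clockwise.
Weight: 13.6 × 9.81 = 133.4 N down at 1.29 m → arm 1.29 m, τ = 133.4 × 1.29 = 172.1 N·m clockwise.
Toolbox: 8.17 × 9.81 = 80.15 N down at 2.66 m → arm 2.66 m, τ = 80.15 × 2.66 = 213.2 N·m clockwise.
Sign: 19.2 × 9.81 = 188.4 N down at 0.523 m → arm 0.523 m, τ = 188.4 × 0.523 = 98.53 N·m clockwise.
Net moment of the loads = 1461 N·m clockwise.
The upward force F acts at the right end, arm 7.17 m, giving F × 7.17 counterclockwise.
Στ = 0 ⇒ F × 7.17 = 1461 ⇒ F = 1461 / 7.17 = 204 N.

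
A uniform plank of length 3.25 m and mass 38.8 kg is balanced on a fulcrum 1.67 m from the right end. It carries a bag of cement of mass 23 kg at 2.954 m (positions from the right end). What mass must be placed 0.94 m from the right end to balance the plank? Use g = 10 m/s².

m ≈ 38.1 kg

Take moments about the fulcrum (at 1.67 m from the right end).
Beam weight: 38.8 × 10 = 388 N down at 1.625 m → arm 0.045 m, τ = 388 × 0.045 = 17.46 N·m clockwise.
Bag of cement: 23 × 10 = 230 N down at 2.954 m → arm 1.284 m, τ = 230 × 1.284 = 295.3 N·m counterclockwise.
Net moment of known loads = 277.8 N·m counterclockwise.
An unknown mass m at 0.94 m has arm 0.73 m; its moment is m·g·0.73 clockwise.
Στ = 0 ⇒ m × 10 × 0.73 = 277.8 ⇒ m = 277.8 / (10 × 0.73) = 38.1 kg.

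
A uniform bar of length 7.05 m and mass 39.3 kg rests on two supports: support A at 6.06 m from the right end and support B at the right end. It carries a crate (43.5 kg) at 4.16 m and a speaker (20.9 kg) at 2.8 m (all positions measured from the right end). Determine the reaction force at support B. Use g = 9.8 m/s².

Sum moments about support A (its reaction then has zero moment arm).
Beam weight: 39.3 × 9.8 = 385.1 N down at 3.525 m → arm 2.535 m, τ = 385.1 × 2.535 = 976.2 N·m clockwise.
Crate: 43.5 × 9.8 = 426.3 N down at 4.16 m → arm 1.9 m, τ = 426.3 × 1.9 = 810 N·m clockwise.
Speaker: 20.9 × 9.8 = 204.8 N down at 2.8 m → arm 3.26 m, τ = 204.8 × 3.26 = 667.6 N·m clockwise.
Net load moment about support A = 2454 N·m clockwise.
Reaction R at support B is upward at 0 m, arm 6.06 m → moment R × 6.06 counterclockwise.
Στ = 0 ⇒ R × 6.06 = 2454 ⇒ R = 405 N.

R_B ≈ 405 N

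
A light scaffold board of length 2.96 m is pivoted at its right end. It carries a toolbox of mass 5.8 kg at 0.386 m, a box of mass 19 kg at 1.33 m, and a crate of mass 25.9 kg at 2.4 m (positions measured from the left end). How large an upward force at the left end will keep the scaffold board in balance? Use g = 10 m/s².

F ≈ 204 N

Sum moments about the right end (the unknown pivot reaction has zero arm there).
Toolbox: 5.8 × 10 = 58 N down at 0.386 m → arm 2.574 m, τ = 58 × 2.574 = 149.3 N·m counterclockwise.
Box: 19 × 10 = 190 N down at 1.33 m → arm 1.63 m, τ = 190 × 1.63 = 309.7 N·m counterclockwise.
Crate: 25.9 × 10 = 259 N down at 2.4 m → arm 0.56 m, τ = 259 × 0.56 = 145 N·m counterclockwise.
Net moment of the loads = 604 N·m counterclockwise.
The upward force F acts at the left end, arm 2.96 m, giving F × 2.96 clockwise.
Setting net torque to zero: F × 2.96 = 604 → F = 604 / 2.96 = 204 N.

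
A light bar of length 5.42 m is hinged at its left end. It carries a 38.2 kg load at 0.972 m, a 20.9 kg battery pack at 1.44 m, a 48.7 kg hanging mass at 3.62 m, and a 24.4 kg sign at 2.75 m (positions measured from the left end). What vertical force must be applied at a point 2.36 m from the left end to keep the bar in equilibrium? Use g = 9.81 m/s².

F ≈ 1290 N

Choose the left end as the axis so the unknown pivot reaction has zero arm there.
Load: 38.2 × 9.81 = 374.7 N down at 0.972 m → arm 0.972 m, τ = 374.7 × 0.972 = 364.2 N·m clockwise.
Battery pack: 20.9 × 9.81 = 205 N down at 1.44 m → arm 1.44 m, τ = 205 × 1.44 = 295.2 N·m clockwise.
Hanging mass: 48.7 × 9.81 = 477.7 N down at 3.62 m → arm 3.62 m, τ = 477.7 × 3.62 = 1729 N·m clockwise.
Sign: 24.4 × 9.81 = 239.4 N down at 2.75 m → arm 2.75 m, τ = 239.4 × 2.75 = 658.4 N·m clockwise.
Net moment of the loads = 3047 N·m clockwise.
The upward force F acts at a point 2.36 m from the left end, arm 2.36 m, giving F × 2.36 counterclockwise.
Στ = 0 ⇒ F × 2.36 = 3047 ⇒ F = 3047 / 2.36 = 1290 N.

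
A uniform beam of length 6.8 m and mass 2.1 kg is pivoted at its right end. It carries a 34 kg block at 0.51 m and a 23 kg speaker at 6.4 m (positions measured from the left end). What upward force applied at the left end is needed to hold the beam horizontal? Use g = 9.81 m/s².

Choose the right end as the axis so the unknown pivot reaction has zero arm there.
Beam weight: 2.1 × 9.81 = 20.6 N down at 3.4 m → arm 3.4 m, τ = 20.6 × 3.4 = 70.04 N·m counterclockwise.
Block: 34 × 9.81 = 333.5 N down at 0.51 m → arm 6.29 m, τ = 333.5 × 6.29 = 2098 N·m counterclockwise.
Speaker: 23 × 9.81 = 225.6 N down at 6.4 m → arm 0.4 m, τ = 225.6 × 0.4 = 90.24 N·m counterclockwise.
Net moment of the loads = 2258 N·m counterclockwise.
The upward force F acts at the left end, arm 6.8 m, giving F × 6.8 clockwise.
For rotational equilibrium, F × 6.8 = 2258, so F = 2258 / 6.8 = 332 N.

F ≈ 332 N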